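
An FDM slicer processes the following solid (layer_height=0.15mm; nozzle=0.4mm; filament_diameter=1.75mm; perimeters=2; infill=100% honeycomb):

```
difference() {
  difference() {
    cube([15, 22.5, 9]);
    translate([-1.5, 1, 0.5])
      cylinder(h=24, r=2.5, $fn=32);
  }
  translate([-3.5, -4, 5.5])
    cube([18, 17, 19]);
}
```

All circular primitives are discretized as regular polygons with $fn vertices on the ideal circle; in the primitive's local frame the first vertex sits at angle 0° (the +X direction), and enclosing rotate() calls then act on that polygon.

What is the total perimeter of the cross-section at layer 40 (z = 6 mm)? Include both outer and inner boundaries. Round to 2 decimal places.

75.00 mm

At z = 6 mm: the cube (footprint 15×22.5) is included at this height (perimeter 75.00 mm); the r=2.5 cylinder at (-1.5, 1) gives a regular 32-gon of circumradius 2.5 (constant along its height) (perimeter = 2·32·2.500·sin(180°/32) = 15.68 mm); After the difference (first − rest): starting from the 15×22.5 cube, the r=2.5 cylinder at (-1.5, 1) partially overlaps it — only the 2.30 mm² overlap (of its 19.51 mm²) is removed, clipping the outline — boundary = 74.56 mm; the 18×17 cube at (-3.5, -4) contributes its full rectangle (perimeter 70.00 mm); Subtracting the remaining from the first: starting from the result so far, the 18×17 cube at (-3.5, -4) partially overlaps it — only the 186.20 mm² overlap (of its 306.00 mm²) is removed, clipping the outline — boundary = 75.00 mm. Overall, the cross-section is a single solid region. Total boundary length (outer) = 75.00 mm.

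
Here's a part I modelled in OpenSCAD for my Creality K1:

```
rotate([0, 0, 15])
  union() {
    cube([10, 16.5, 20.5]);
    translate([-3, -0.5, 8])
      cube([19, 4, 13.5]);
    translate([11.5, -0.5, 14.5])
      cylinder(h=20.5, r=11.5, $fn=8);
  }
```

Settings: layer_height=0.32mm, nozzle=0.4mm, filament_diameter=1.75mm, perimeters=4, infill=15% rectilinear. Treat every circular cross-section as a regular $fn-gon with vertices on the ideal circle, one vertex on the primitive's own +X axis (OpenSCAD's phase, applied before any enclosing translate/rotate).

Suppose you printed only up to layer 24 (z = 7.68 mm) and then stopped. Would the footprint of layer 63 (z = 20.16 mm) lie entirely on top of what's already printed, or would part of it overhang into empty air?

Compare the two slices. At z = 7.68: the cube (footprint 10×16.5) is included at this height (area 165.00 mm²); the cube at (-3, -0.5) is absent (z outside [8, 21.5]); the cylinder at (11.5, -0.5) is absent (z outside [14.5, 35]); Merging all regions: only the 10×16.5 cube is present, so the union is just that shape — area = 165.00 mm²; (whole slice rotated 15° about Z — lengths, areas and connectivity unchanged). At z = 20.16: the cube is present — its section is the full 10×16.5 rectangle (area 165.00 mm²); the 19×4 cube at (-3, -0.5) contributes its full rectangle (area 76.00 mm²); the r=11.5 cylinder at (11.5, -0.5) contributes a regular 8-gon of circumradius 11.5 (area = (8/2)·11.500²·sin(360°/8) = 374.06 mm²); Merging all regions: the regions partially overlap — summed areas 615.06 mm² minus the doubly-counted overlap 135.73 mm² gives 479.33 mm² — area = 479.33 mm²; (whole slice rotated 15° about Z — lengths, areas and connectivity unchanged). Checking containment: at z = 20.16 the cross-section extends beyond the z = 7.68 cross-section by about 314.33 mm².

part overhangs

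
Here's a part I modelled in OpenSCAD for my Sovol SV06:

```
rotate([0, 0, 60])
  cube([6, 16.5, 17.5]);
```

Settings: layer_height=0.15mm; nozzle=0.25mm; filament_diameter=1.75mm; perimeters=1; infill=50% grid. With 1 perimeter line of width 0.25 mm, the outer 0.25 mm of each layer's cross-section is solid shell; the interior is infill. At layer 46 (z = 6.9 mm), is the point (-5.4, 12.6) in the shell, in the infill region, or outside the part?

At z = 6.9 mm: the cube (footprint 6×16.5) is included at this height; (rotated 60° about Z; rotation is an isometry so areas/perimeters/island counts are preserved). Overall, the cross-section is a single solid region. Undo the 60° rotation: the query point maps to (8.212, 10.977) in the un-rotated model frame. The nearest boundary edge runs (6.00, 0.00)→(6.00, 16.50); distance from the point to it = 2.21 mm. The point is not inside any of the regions above, so it lies outside the cross-section (2.21 mm from the nearest boundary).

outside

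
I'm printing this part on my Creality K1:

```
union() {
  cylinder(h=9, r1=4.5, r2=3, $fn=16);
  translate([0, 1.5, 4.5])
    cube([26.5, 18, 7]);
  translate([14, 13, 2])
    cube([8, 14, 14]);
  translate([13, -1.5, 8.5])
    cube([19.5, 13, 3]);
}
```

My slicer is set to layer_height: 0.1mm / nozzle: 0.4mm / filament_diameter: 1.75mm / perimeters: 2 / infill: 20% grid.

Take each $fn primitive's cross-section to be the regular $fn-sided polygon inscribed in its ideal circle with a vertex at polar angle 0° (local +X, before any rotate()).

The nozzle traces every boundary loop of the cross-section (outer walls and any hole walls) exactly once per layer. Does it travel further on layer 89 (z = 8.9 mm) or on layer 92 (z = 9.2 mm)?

Layer 89 (z = 8.9): the cone contributes a regular 16-gon of circumradius 3.017 (interpolated between r1=4.5 and r2=3 at t=0.989) (perimeter = 2·16·3.017·sin(180°/16) = 18.83 mm); the cube at (0, 1.5) (footprint 26.5×18) is included at this height (perimeter 89.00 mm); the cube at (14, 13) (footprint 8×14) is included at this height (perimeter 44.00 mm); the cube at (13, -1.5) is present — its section is the full 19.5×13 rectangle (perimeter 65.00 mm); Combining (union): the regions partially overlap (shared area 189.69 mm²), so the edge portions inside another operand are dropped and the merged outline is re-measured after clipping — boundary = 133.64 mm. So its perimeter = 133.64 mm. Layer 92 (z = 9.2): the cone is absent (z outside [0, 9]); the cube at (0, 1.5) (footprint 26.5×18) is included at this height (perimeter 89.00 mm); the 8×14 cube at (14, 13) contributes its full rectangle (perimeter 44.00 mm); the cube at (13, -1.5) is present — its section is the full 19.5×13 rectangle (perimeter 65.00 mm); Merging all regions: the regions partially overlap (shared area 187.00 mm²), so the edge portions inside another operand are dropped and the merged outline is re-measured after clipping — boundary = 122.00 mm. So its perimeter = 122.00 mm. Layer 89 is larger (133.64 vs 122.00 mm).

layer 89 (z = 8.9 mm)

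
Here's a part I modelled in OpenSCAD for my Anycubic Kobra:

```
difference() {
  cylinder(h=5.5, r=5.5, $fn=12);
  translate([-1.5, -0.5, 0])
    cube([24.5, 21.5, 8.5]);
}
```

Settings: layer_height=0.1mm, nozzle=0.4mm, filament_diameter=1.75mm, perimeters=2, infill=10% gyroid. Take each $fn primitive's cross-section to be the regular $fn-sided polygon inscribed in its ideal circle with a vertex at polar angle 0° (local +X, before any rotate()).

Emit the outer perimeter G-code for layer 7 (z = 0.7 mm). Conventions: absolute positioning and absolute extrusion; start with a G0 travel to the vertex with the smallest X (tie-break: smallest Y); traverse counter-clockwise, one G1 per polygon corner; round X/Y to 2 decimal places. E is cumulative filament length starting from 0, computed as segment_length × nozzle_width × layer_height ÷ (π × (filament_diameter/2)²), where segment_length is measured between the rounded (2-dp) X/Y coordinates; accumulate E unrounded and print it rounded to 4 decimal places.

At z = 0.7 mm: the r=5.5 cylinder contributes a regular 12-gon of circumradius 5.5; the cube at (-1.5, -0.5) (footprint 24.5×21.5) is included at this height; Taking the first minus the rest: starting from the r=5.5 cylinder, the 24.5×21.5 cube at (-1.5, -0.5) partially overlaps it — only the 34.10 mm² overlap (of its 526.75 mm²) is removed, clipping the outline — 1 connected region. The outline is a single polygon with 11 vertices. Extrusion per mm of travel: 0.4 × 0.1 / (π × 0.875²) = 0.016630. Accumulating E over each segment gives final E = 0.5989.

G0 X-5.50 Y0.00 Z0.70
G1 X-4.76 Y-2.75 E0.0474
G1 X-2.75 Y-4.76 E0.0946
G1 X0.00 Y-5.50 E0.1420
G1 X2.75 Y-4.76 E0.1894
G1 X4.76 Y-2.75 E0.2366
G1 X5.37 Y-0.50 E0.2754
G1 X-1.50 Y-0.50 E0.3896
G1 X-1.50 Y5.10 E0.4828
G1 X-2.75 Y4.76 E0.5043
G1 X-4.76 Y2.75 E0.5516
G1 X-5.50 Y0.00 E0.5989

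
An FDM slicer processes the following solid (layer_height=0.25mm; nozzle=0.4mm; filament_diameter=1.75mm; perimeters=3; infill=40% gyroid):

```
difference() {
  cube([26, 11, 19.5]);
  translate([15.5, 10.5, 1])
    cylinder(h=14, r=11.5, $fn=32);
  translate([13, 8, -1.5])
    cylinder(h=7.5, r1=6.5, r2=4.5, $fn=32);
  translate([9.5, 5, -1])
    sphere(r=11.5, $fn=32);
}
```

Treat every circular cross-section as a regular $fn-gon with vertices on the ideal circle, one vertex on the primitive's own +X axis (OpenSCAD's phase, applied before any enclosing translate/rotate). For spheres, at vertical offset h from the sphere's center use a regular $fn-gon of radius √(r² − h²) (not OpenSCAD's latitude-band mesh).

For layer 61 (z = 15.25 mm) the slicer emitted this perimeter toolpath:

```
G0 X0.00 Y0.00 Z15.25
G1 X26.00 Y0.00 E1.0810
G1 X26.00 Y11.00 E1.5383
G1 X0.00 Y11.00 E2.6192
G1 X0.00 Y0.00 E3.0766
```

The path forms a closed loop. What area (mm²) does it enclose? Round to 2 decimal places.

286.00 mm²

Apply the shoelace formula to the sequence of (X, Y) vertices; enclosed area = 286.00 mm².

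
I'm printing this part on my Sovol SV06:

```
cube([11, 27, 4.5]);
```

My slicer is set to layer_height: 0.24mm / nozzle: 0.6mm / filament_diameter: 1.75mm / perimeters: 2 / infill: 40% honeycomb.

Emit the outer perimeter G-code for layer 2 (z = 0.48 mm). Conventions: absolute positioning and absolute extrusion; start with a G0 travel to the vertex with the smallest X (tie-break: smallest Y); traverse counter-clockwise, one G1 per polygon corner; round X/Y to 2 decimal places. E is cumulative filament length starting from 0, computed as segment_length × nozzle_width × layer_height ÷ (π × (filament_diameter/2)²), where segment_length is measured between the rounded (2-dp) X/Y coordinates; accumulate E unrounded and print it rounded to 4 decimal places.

G0 X0.00 Y0.00 Z0.48
G1 X11.00 Y0.00 E0.6586
G1 X11.00 Y27.00 E2.2750
G1 X0.00 Y27.00 E2.9335
G1 X0.00 Y0.00 E4.5500

At z = 0.48 mm: the cube (footprint 11×27) is included at this height. The outline is a single polygon with 4 vertices. Extrusion per mm of travel: 0.6 × 0.24 / (π × 0.875²) = 0.059868. Accumulating E over each segment gives final E = 4.5500.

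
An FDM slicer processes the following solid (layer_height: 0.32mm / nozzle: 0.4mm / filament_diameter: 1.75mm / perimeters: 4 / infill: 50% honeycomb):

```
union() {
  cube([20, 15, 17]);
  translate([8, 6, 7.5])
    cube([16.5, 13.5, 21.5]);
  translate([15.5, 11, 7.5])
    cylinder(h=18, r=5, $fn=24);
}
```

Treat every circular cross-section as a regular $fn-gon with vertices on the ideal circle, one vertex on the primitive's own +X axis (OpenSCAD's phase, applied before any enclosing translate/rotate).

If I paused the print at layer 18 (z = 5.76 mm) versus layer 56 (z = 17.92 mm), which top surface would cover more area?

Layer 18 (z = 5.76): the cube (footprint 20×15) is included at this height (area 300.00 mm²); the cube at (8, 6) does not reach this height (z outside [7.5, 29]); the cylinder at (15.5, 11) is absent (z outside [7.5, 25.5]); Taking the union: only the 20×15 cube is present, so the union is just that shape — area = 300.00 mm². So its area = 300.00 mm². Layer 56 (z = 17.92): the cube is absent (z outside [0, 17]); the cube at (8, 6) (footprint 16.5×13.5) is included at this height (area 222.75 mm²); the cylinder at (15.5, 11): section is a regular 24-gon, circumradius r=5 (area = (24/2)·5.000²·sin(360°/24) = 77.65 mm²); Combining (union): the r=5 cylinder at (15.5, 11) lies entirely inside the 16.5×13.5 cube at (8, 6), so the union is just the 16.5×13.5 cube at (8, 6) — area = 222.75 mm². So its area = 222.75 mm². Layer 18 is larger (300.00 vs 222.75 mm²).

layer 18 (z = 5.76 mm)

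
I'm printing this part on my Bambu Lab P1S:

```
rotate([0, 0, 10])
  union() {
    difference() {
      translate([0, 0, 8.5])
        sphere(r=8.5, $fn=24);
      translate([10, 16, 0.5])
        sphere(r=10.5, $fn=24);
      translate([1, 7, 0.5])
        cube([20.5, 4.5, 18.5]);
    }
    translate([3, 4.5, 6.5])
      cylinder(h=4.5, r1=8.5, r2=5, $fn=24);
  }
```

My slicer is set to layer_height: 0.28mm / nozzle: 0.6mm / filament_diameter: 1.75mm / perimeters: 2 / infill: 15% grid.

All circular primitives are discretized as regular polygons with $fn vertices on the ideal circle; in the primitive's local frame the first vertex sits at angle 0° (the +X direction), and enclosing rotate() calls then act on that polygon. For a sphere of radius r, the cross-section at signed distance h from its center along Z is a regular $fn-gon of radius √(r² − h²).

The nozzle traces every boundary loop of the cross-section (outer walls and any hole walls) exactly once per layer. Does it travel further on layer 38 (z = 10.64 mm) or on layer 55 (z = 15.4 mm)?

layer 38 (z = 10.64 mm)

Layer 38 (z = 10.64): the sphere: section is a regular 24-gon, circumradius = √(r²−h²) = √(8.5²−2.14²) = 8.226 (perimeter = 2·24·8.226·sin(180°/24) = 51.54 mm); the r=10.5 sphere at (10, 16) slices to a regular 24-gon of circumradius 2.726 (√(r²−h²) with h=10.14 from center) (perimeter = 2·24·2.726·sin(180°/24) = 17.08 mm); the 20.5×4.5 cube at (1, 7) contributes its full rectangle (perimeter 50.00 mm); After the difference (first − rest): starting from the r=8.5 sphere, the r=10.5 sphere at (10, 16) misses the remaining region (no effect); the 20.5×4.5 cube at (1, 7) partially overlaps it — only the 2.22 mm² overlap (of its 92.25 mm²) is removed, clipping the outline — boundary = 52.42 mm; the cone at (3, 4.5) contributes a regular 24-gon of circumradius 5.280 (interpolated between r1=8.5 and r2=5 at t=0.920) (perimeter = 2·24·5.280·sin(180°/24) = 33.08 mm); Combining (union): the regions partially overlap (shared area 63.78 mm²), so the edge portions inside another operand are dropped and the merged outline is re-measured after clipping — boundary = 54.99 mm; (whole slice rotated 10° about Z — lengths, areas and connectivity unchanged). So its perimeter = 54.99 mm. Layer 55 (z = 15.4): the r=8.5 sphere slices to a regular 24-gon of circumradius 4.964 (√(r²−h²) with h=6.9 from center) (perimeter = 2·24·4.964·sin(180°/24) = 31.10 mm); the sphere at (10, 16) is absent (|z−center|=14.900 > r=10.5); the 20.5×4.5 cube at (1, 7) contributes its full rectangle (perimeter 50.00 mm); Subtracting the remaining from the first: starting from the r=8.5 sphere, the 20.5×4.5 cube at (1, 7) misses the remaining region (no effect) — boundary = 31.10 mm; the cone at (3, 4.5) does not reach this height (z outside [6.5, 11]); Taking the union: only the result so far is present, so the union is just that shape — boundary = 31.10 mm; (rotated 10° about Z; rotation is an isometry so areas/perimeters/island counts are preserved). So its perimeter = 31.10 mm. Layer 38 is larger (54.99 vs 31.10 mm).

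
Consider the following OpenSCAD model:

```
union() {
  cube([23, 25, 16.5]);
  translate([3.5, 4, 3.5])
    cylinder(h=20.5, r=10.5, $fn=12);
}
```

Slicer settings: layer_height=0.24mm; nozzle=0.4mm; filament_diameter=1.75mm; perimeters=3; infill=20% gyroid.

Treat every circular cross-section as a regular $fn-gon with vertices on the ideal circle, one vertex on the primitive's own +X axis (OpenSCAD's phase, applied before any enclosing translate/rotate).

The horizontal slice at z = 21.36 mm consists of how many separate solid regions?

At z = 21.36 mm: the cube does not reach this height (z outside [0, 16.5]); the r=10.5 cylinder at (3.5, 4) contributes a regular 12-gon of circumradius 10.5; Taking the union: only the r=10.5 cylinder at (3.5, 4) is present, so the union is just that shape — 1 connected region. The result has 1 disconnected region.

1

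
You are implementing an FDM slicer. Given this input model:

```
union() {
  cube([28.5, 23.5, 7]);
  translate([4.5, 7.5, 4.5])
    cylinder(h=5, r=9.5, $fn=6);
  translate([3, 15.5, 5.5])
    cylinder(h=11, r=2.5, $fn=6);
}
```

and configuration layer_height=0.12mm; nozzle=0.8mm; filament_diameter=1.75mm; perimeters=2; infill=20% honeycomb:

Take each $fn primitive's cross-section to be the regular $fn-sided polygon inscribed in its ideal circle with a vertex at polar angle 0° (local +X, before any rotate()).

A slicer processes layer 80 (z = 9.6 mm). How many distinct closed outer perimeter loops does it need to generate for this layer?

1

At z = 9.6 mm: the cube is not intersected at this z (z outside [0, 7]); the cylinder at (4.5, 7.5) does not reach this height (z outside [4.5, 9.5]); the r=2.5 cylinder at (3, 15.5) contributes a regular 6-gon of circumradius 2.5; Merging all regions: only the r=2.5 cylinder at (3, 15.5) is present, so the union is just that shape — 1 connected region. The result has 1 disconnected region.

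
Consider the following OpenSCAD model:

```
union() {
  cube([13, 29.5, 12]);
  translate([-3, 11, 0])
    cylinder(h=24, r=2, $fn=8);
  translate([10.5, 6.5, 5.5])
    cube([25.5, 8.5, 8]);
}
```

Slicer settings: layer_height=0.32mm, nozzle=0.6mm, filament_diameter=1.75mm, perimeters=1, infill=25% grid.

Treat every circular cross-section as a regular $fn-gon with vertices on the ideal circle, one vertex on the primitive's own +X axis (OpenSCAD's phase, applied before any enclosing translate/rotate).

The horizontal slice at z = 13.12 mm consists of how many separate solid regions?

At z = 13.12 mm: the cube is not intersected at this z (z outside [0, 12]); the r=2 cylinder at (-3, 11) contributes a regular 8-gon of circumradius 2; the cube at (10.5, 6.5) is present — its section is the full 25.5×8.5 rectangle; Taking the union: the 2 present regions are separate (no shared area or edge), so areas and boundary lengths simply add and each stays a separate island — 2 connected regions. The result has 2 disconnected regions.

2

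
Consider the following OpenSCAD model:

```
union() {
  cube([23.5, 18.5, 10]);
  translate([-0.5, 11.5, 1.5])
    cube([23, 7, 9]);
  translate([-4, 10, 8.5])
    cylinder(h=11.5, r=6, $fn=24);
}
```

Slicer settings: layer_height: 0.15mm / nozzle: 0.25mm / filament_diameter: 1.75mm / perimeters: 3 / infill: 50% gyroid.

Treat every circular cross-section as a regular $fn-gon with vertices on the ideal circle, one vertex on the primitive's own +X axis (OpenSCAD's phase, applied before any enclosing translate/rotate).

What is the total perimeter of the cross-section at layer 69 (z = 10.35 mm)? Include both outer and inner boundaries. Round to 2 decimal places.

At z = 10.35 mm: the cube is absent (z outside [0, 10]); the cube at (-0.5, 11.5) (footprint 23×7) is included at this height (perimeter 60.00 mm); the r=6 cylinder at (-4, 10) gives a regular 24-gon of circumradius 6 (constant along its height) (perimeter = 2·24·6.000·sin(180°/24) = 37.59 mm); Taking the union: the regions partially overlap (shared area 4.74 mm²), so the edge portions inside another operand are dropped and the merged outline is re-measured after clipping — boundary = 87.85 mm. Overall, the cross-section is a single solid region. Total boundary length (outer) = 87.85 mm.

87.85 mm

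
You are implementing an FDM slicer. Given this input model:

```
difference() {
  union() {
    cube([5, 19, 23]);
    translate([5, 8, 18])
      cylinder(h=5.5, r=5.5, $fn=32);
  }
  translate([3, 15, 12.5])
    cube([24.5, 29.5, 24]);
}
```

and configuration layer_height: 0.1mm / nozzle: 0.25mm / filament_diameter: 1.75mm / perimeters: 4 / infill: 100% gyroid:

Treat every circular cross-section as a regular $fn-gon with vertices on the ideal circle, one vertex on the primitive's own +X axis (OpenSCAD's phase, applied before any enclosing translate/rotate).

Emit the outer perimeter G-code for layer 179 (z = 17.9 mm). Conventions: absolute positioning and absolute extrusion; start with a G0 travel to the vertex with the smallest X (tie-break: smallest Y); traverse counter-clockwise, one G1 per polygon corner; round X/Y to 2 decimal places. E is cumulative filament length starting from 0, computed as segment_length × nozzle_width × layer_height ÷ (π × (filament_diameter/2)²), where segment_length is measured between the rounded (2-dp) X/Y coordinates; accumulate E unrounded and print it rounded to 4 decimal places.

G0 X0.00 Y0.00 Z17.90
G1 X5.00 Y0.00 E0.0520
G1 X5.00 Y15.00 E0.2079
G1 X3.00 Y15.00 E0.2287
G1 X3.00 Y19.00 E0.2702
G1 X0.00 Y19.00 E0.3014
G1 X0.00 Y0.00 E0.4989

At z = 17.9 mm: the cube is present — its section is the full 5×19 rectangle; the cylinder at (5, 8) is not intersected at this z (z outside [18, 23.5]); Merging all regions: only the 5×19 cube is present, so the union is just that shape — 1 connected region; the cube at (3, 15) (footprint 24.5×29.5) is included at this height; After the difference (first − rest): starting from that combined region, the 24.5×29.5 cube at (3, 15) partially overlaps it — only the 8.00 mm² overlap (of its 722.75 mm²) is removed, clipping the outline — 1 connected region. The outline is a single polygon with 6 vertices. Extrusion per mm of travel: 0.25 × 0.1 / (π × 0.875²) = 0.010394. Accumulating E over each segment gives final E = 0.4989.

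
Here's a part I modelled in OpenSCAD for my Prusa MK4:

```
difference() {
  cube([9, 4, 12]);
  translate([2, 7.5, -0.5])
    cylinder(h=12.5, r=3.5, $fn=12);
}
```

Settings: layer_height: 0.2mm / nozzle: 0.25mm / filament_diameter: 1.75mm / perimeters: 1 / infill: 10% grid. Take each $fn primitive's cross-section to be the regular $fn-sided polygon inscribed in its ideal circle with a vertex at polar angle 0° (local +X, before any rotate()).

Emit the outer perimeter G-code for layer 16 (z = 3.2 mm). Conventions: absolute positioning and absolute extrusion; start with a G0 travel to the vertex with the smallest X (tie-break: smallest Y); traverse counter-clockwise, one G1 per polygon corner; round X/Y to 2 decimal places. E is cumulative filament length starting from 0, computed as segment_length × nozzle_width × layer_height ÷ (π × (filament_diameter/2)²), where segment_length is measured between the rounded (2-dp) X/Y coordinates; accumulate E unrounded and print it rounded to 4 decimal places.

At z = 3.2 mm: the cube is present — its section is the full 9×4 rectangle; the cylinder at (2, 7.5): section is a regular 12-gon, circumradius r=3.5; After the difference (first − rest): starting from the 9×4 cube, the r=3.5 cylinder at (2, 7.5) misses the remaining region (no effect) — 1 connected region. The outline is a single polygon with 4 vertices. Extrusion per mm of travel: 0.25 × 0.2 / (π × 0.875²) = 0.020788. Accumulating E over each segment gives final E = 0.5405.

G0 X0.00 Y0.00 Z3.20
G1 X9.00 Y0.00 E0.1871
G1 X9.00 Y4.00 E0.2702
G1 X0.00 Y4.00 E0.4573
G1 X0.00 Y0.00 E0.5405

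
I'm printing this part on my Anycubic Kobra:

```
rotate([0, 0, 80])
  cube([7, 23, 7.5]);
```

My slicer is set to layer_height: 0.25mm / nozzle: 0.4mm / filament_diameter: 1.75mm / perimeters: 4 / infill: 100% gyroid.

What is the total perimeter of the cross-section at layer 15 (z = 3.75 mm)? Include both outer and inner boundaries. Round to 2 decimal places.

60.00 mm

At z = 3.75 mm: the 7×23 cube contributes its full rectangle (perimeter 60.00 mm); (whole slice rotated 80° about Z — lengths, areas and connectivity unchanged). Overall, the cross-section is a single solid region. Total boundary length (outer) = 60.00 mm.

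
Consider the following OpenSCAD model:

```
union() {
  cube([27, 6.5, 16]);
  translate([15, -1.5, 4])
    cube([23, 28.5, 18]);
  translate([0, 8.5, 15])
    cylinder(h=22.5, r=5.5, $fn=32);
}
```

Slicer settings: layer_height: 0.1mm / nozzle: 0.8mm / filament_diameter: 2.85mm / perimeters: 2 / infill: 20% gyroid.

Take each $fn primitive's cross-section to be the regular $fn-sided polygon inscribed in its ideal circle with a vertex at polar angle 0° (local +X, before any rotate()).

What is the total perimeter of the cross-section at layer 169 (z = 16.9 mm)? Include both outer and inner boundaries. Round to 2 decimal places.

At z = 16.9 mm: the cube is absent (z outside [0, 16]); the 23×28.5 cube at (15, -1.5) contributes its full rectangle (perimeter 103.00 mm); the cylinder at (0, 8.5): section is a regular 32-gon, circumradius r=5.5 (perimeter = 2·32·5.500·sin(180°/32) = 34.50 mm); Combining (union): the 2 present regions are separate (no shared area or edge), so areas and boundary lengths simply add and each stays a separate island — boundary = 137.50 mm. Overall, the cross-section has 2 separate islands. Total boundary length (outer) = 137.50 mm.

137.50 mm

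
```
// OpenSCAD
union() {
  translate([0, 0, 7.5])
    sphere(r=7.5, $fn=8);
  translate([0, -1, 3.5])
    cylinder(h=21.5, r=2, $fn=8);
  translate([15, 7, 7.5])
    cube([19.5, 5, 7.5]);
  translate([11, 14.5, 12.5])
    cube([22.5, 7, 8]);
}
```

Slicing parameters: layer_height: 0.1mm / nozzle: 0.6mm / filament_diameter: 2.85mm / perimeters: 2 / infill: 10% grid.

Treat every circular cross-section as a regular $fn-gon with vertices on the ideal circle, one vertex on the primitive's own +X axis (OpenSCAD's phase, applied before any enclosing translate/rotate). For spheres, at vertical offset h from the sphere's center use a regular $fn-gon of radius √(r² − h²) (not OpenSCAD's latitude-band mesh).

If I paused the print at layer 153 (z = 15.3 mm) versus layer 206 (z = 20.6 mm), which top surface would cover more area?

layer 153 (z = 15.3 mm)

Layer 153 (z = 15.3): the sphere is absent (|z−center|=7.800 > r=7.5); the cylinder at (0, -1): section is a regular 8-gon, circumradius r=2 (area = (8/2)·2.000²·sin(360°/8) = 11.31 mm²); the cube at (15, 7) does not reach this height (z outside [7.5, 15]); the cube at (11, 14.5) (footprint 22.5×7) is included at this height (area 157.50 mm²); Taking the union: the 2 present regions are separate (no shared area or edge), so areas and boundary lengths simply add and each stays a separate island — area = 168.81 mm². So its area = 168.81 mm². Layer 206 (z = 20.6): the sphere does not reach this height (|z−center|=13.100 > r=7.5); the cylinder at (0, -1): section is a regular 8-gon, circumradius r=2 (area = (8/2)·2.000²·sin(360°/8) = 11.31 mm²); the cube at (15, 7) is absent (z outside [7.5, 15]); the cube at (11, 14.5) is absent (z outside [12.5, 20.5]); Taking the union: only the r=2 cylinder at (0, -1) is present, so the union is just that shape — area = 11.31 mm². So its area = 11.31 mm². Layer 153 is larger (168.81 vs 11.31 mm²).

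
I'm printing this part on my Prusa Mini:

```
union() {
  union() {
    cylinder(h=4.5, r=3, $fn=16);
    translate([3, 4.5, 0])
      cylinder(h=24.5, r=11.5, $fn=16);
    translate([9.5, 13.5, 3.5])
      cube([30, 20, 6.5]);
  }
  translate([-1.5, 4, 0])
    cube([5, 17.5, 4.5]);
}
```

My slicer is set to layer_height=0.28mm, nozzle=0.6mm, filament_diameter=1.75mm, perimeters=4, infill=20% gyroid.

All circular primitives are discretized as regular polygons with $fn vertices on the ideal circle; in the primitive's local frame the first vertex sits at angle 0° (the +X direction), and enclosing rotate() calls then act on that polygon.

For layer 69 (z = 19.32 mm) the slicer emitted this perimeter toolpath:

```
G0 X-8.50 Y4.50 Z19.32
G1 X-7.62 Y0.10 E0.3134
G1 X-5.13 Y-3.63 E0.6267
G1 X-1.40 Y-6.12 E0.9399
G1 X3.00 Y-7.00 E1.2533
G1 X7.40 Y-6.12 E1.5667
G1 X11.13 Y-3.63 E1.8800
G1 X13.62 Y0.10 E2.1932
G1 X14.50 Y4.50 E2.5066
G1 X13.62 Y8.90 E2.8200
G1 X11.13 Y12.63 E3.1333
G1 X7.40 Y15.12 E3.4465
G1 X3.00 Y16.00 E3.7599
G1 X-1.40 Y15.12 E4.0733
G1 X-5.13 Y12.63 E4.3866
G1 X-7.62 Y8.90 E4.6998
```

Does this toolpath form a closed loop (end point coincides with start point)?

no

Start point (G0): (-8.50, 4.50). End point (last G1): the path does not return to the start — open.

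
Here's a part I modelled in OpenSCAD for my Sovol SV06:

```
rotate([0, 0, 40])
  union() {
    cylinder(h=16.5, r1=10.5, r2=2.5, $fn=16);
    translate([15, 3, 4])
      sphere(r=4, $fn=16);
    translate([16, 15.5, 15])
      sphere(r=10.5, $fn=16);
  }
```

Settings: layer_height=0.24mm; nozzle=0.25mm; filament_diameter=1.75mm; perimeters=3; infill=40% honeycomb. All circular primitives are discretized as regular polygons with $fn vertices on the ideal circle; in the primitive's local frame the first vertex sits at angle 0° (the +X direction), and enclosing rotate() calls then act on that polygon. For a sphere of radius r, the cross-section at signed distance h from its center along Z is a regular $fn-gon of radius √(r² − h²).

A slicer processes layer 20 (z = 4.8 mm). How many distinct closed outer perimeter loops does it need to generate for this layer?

3

At z = 4.8 mm: the cone (r1=10.5→r2=2.5) has section circumradius 8.173 here — a regular 16-gon; the r=4 sphere at (15, 3) contributes a regular 16-gon of circumradius √(4²−0.8²) = 3.919; the sphere at (16, 15.5): section is a regular 16-gon, circumradius = √(r²−h²) = √(10.5²−10.2²) = 2.492; Combining (union): the 3 present regions are separate (no shared area or edge), so areas and boundary lengths simply add and each stays a separate island — 3 connected regions; (whole slice rotated 40° about Z — lengths, areas and connectivity unchanged). The result has 3 disconnected regions.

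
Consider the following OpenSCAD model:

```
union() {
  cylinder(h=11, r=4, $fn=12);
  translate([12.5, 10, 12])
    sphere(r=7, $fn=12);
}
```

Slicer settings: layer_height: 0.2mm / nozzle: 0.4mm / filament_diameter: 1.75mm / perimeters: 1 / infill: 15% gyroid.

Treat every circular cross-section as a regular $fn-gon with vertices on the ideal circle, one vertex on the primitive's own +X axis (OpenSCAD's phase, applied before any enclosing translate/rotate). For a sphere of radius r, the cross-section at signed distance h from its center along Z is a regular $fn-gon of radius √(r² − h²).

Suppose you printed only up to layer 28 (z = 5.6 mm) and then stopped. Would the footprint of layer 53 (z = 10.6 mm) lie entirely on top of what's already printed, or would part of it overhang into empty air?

Compare the two slices. At z = 5.6: the r=4 cylinder gives a regular 12-gon of circumradius 4 (constant along its height) (area = (12/2)·4.000²·sin(360°/12) = 48.00 mm²); the r=7 sphere at (12.5, 10) slices to a regular 12-gon of circumradius 2.835 (√(r²−h²) with h=6.4 from center) (area = (12/2)·2.835²·sin(360°/12) = 24.12 mm²); Taking the union: the 2 present regions are separate (no shared area or edge), so areas and boundary lengths simply add and each stays a separate island — area = 72.12 mm². At z = 10.6: the r=4 cylinder gives a regular 12-gon of circumradius 4 (constant along its height) (area = (12/2)·4.000²·sin(360°/12) = 48.00 mm²); the sphere at (12.5, 10): section is a regular 12-gon, circumradius = √(r²−h²) = √(7²−1.4²) = 6.859 (area = (12/2)·6.859²·sin(360°/12) = 141.12 mm²); Merging all regions: the 2 present regions are separate (no shared area or edge), so areas and boundary lengths simply add and each stays a separate island — area = 189.12 mm². Checking containment: at z = 10.6 the cross-section extends beyond the z = 5.6 cross-section by about 117.00 mm².

part overhangs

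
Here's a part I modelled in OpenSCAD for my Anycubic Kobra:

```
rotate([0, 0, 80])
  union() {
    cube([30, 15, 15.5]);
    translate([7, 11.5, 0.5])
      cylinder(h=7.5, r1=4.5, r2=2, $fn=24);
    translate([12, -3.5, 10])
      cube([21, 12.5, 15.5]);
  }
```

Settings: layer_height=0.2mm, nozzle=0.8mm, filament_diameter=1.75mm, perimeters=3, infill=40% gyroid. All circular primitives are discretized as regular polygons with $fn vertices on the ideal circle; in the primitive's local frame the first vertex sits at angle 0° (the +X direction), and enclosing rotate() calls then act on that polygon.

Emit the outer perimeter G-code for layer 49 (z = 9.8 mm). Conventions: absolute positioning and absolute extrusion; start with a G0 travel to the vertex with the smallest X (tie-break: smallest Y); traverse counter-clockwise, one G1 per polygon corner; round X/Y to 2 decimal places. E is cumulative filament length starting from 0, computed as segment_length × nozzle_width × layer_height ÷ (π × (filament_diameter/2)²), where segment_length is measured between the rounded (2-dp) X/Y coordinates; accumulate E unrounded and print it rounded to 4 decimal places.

At z = 9.8 mm: the cube is present — its section is the full 30×15 rectangle; the cone at (7, 11.5) is absent (z outside [0.5, 8]); the cube at (12, -3.5) does not reach this height (z outside [10, 25.5]); Combining (union): only the 30×15 cube is present, so the union is just that shape — 1 connected region; (whole slice rotated 80° about Z — lengths, areas and connectivity unchanged). The outline is a single polygon with 4 vertices. Extrusion per mm of travel: 0.8 × 0.2 / (π × 0.875²) = 0.066520. Accumulating E over each segment gives final E = 5.9867.

G0 X-14.77 Y2.60 Z9.80
G1 X0.00 Y0.00 E0.9976
G1 X5.21 Y29.54 E2.9929
G1 X-9.56 Y32.15 E3.9907
G1 X-14.77 Y2.60 E5.9867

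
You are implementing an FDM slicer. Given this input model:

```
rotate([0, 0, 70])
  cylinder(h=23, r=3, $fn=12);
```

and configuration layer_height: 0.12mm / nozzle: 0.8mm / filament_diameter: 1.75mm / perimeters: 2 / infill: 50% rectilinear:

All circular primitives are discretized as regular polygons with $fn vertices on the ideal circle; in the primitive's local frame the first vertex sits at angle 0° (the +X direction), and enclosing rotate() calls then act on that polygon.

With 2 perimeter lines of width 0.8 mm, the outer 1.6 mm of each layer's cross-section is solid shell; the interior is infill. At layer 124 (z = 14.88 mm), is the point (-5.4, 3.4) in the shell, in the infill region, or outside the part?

At z = 14.88 mm: the cylinder: section is a regular 12-gon, circumradius r=3; (whole slice rotated 70° about Z — lengths, areas and connectivity unchanged). Overall, the cross-section is a single solid region. Undo the 70° rotation: the query point maps to (1.348, 6.237) in the un-rotated model frame. The nearest boundary edge runs (1.50, 2.60)→(0.00, 3.00); distance from the point to it = 3.48 mm. The point is not inside any of the regions above, so it lies outside the cross-section (3.48 mm from the nearest boundary).

outside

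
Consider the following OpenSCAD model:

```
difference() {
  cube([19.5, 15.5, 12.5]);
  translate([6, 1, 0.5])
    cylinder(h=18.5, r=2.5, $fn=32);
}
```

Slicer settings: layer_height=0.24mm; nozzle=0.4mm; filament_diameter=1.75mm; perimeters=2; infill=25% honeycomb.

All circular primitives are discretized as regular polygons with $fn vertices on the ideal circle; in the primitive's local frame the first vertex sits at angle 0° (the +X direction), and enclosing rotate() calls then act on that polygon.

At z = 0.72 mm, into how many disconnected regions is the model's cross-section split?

At z = 0.72 mm: the cube is present — its section is the full 19.5×15.5 rectangle; the cylinder at (6, 1): section is a regular 32-gon, circumradius r=2.5; Subtracting the remaining from the first: starting from the 19.5×15.5 cube, the r=2.5 cylinder at (6, 1) partially overlaps it — only the 14.60 mm² overlap (of its 19.51 mm²) is removed, clipping the outline — 1 connected region. The result has 1 disconnected region.

1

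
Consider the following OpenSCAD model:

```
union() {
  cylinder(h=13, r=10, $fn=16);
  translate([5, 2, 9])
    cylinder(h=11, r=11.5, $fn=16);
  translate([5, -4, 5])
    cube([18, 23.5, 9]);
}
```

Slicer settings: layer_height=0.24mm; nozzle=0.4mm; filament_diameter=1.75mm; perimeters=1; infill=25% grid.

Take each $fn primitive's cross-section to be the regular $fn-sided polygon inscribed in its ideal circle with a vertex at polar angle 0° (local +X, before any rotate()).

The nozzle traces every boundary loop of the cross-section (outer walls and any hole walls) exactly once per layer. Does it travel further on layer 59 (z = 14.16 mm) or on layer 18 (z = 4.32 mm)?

Layer 59 (z = 14.16): the cylinder is absent (z outside [0, 13]); the r=11.5 cylinder at (5, 2) contributes a regular 16-gon of circumradius 11.5 (perimeter = 2·16·11.500·sin(180°/16) = 71.79 mm); the cube at (5, -4) is absent (z outside [5, 14]); Merging all regions: only the r=11.5 cylinder at (5, 2) is present, so the union is just that shape — boundary = 71.79 mm. So its perimeter = 71.79 mm. Layer 18 (z = 4.32): the r=10 cylinder gives a regular 16-gon of circumradius 10 (constant along its height) (perimeter = 2·16·10.000·sin(180°/16) = 62.43 mm); the cylinder at (5, 2) is absent (z outside [9, 20]); the cube at (5, -4) is absent (z outside [5, 14]); Taking the union: only the r=10 cylinder is present, so the union is just that shape — boundary = 62.43 mm. So its perimeter = 62.43 mm. Layer 59 is larger (71.79 vs 62.43 mm).

layer 59 (z = 14.16 mm)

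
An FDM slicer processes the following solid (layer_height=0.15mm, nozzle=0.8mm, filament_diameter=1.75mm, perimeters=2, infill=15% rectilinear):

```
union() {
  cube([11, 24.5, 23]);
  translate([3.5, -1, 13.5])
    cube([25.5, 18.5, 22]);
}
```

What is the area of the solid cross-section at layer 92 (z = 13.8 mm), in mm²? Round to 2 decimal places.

610.00 mm²

At z = 13.8 mm: the 11×24.5 cube contributes its full rectangle (area 269.50 mm²); the cube at (3.5, -1) (footprint 25.5×18.5) is included at this height (area 471.75 mm²); Merging all regions: the regions partially overlap — summed areas 741.25 mm² minus the doubly-counted overlap 131.25 mm² gives 610.00 mm² — area = 610.00 mm². Overall, the cross-section is a single solid region. Net area = 610.00 mm².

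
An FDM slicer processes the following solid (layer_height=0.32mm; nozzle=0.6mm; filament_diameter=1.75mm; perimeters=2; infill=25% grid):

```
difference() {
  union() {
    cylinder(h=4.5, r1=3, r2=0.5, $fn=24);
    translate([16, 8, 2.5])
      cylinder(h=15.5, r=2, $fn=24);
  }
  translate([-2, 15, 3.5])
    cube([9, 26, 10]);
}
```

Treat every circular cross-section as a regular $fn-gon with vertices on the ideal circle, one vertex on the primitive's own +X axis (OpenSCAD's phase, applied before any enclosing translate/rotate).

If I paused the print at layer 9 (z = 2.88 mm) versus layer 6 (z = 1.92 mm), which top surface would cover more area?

layer 9 (z = 2.88 mm)

Layer 9 (z = 2.88): the cone contributes a regular 24-gon of circumradius 1.400 (interpolated between r1=3 and r2=0.5 at t=0.640) (area = (24/2)·1.400²·sin(360°/24) = 6.09 mm²); the cylinder at (16, 8): section is a regular 24-gon, circumradius r=2 (area = (24/2)·2.000²·sin(360°/24) = 12.42 mm²); Taking the union: the 2 present regions are separate (no shared area or edge), so areas and boundary lengths simply add and each stays a separate island — area = 18.51 mm²; the cube at (-2, 15) is not intersected at this z (z outside [3.5, 13.5]); After the difference (first − rest): none of the subtracted shapes is present at this height, so the result so far is unchanged — area = 18.51 mm². So its area = 18.51 mm². Layer 6 (z = 1.92): the cone contributes a regular 24-gon of circumradius 1.933 (interpolated between r1=3 and r2=0.5 at t=0.427) (area = (24/2)·1.933²·sin(360°/24) = 11.61 mm²); the cylinder at (16, 8) is not intersected at this z (z outside [2.5, 18]); Merging all regions: only the cone is present, so the union is just that shape — area = 11.61 mm²; the cube at (-2, 15) does not reach this height (z outside [3.5, 13.5]); After the difference (first − rest): none of the subtracted shapes is present at this height, so that combined region is unchanged — area = 11.61 mm². So its area = 11.61 mm². Layer 9 is larger (18.51 vs 11.61 mm²).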